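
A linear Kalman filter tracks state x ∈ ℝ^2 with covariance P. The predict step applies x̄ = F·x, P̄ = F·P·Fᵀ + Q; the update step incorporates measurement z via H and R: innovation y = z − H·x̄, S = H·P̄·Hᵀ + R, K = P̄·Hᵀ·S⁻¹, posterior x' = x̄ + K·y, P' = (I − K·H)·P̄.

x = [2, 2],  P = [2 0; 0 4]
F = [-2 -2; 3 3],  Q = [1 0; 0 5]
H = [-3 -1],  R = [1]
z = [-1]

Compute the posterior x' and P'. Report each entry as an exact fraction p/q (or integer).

x̄ = F·x = [-8, 12]
P̄ = F·P·Fᵀ + Q = [25 -36; -36 59]
y = z − H·x̄ = [-13]
S = H·P̄·Hᵀ + R = [69]
K = P̄·Hᵀ·S⁻¹ = [-13/23; 49/69]
x' = x̄ + K·y = [-15/23, 191/69]
P' = (I − K·H)·P̄ = [68/23 -191/23; -191/23 1670/69]

x' = [-15/23, 191/69]
P' = [68/23 -191/23; -191/23 1670/69]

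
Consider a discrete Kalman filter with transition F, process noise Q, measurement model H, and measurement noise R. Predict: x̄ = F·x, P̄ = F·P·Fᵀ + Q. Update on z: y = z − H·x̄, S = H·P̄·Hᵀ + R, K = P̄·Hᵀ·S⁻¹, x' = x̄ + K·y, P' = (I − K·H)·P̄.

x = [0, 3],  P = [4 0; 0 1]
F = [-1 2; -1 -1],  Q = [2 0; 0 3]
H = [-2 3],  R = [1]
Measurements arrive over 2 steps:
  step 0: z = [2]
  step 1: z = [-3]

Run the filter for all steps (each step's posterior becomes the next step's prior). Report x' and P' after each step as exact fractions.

step 0: x' = [212/89, 193/89], P' = [694/89 458/89; 458/89 312/89]
step 1: x' = [12354/12799, -4779/12799], P' = [24408/12799 15982/12799; 15982/12799 23757/25598]

step 0: x̄ = F·x = [6, -3]
step 0: P̄ = F·P·Fᵀ + Q = [10 2; 2 8]
step 0: y = z − H·x̄ = [23]
step 0: S = H·P̄·Hᵀ + R = [89]
step 0: K = P̄·Hᵀ·S⁻¹ = [-14/89; 20/89]
step 0: x' = x̄ + K·y = [212/89, 193/89]
step 0: P' = (I − K·H)·P̄ = [694/89 458/89; 458/89 312/89]
step 1: x̄ = F·x = [174/89, -405/89]
step 1: P̄ = F·P·Fᵀ + Q = [288/89 -388/89; -388/89 2189/89]
step 1: y = z − H·x̄ = [1296/89]
step 1: S = H·P̄·Hᵀ + R = [25598/89]
step 1: K = P̄·Hᵀ·S⁻¹ = [-870/12799; 7343/25598]
step 1: x' = x̄ + K·y = [12354/12799, -4779/12799]
step 1: P' = (I − K·H)·P̄ = [24408/12799 15982/12799; 15982/12799 23757/25598]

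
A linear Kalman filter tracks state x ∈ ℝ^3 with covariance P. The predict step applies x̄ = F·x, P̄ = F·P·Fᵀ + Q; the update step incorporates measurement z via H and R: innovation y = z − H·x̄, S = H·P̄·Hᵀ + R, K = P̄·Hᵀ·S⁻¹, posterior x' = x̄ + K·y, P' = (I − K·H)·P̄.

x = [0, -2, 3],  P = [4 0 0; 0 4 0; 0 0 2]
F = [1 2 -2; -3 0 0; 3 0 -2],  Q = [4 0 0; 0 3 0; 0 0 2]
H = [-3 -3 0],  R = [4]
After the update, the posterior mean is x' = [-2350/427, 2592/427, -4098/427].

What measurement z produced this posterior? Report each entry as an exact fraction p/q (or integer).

z = [-2]

x̄ = F·x = [-10, 0, -6]
P̄ = F·P·Fᵀ + Q = [32 -12 20; -12 39 -36; 20 -36 46]
S = H·P̄·Hᵀ + R = [427]
K = P̄·Hᵀ·S⁻¹ = [-60/427; -81/427; 48/427]
x' − x̄ = [1920/427, 2592/427, -1536/427] = K·y
y = (KᵀK)⁻¹·Kᵀ·(x' − x̄) = [-32]
z = y + H·x̄ = [-32] + [30] = [-2]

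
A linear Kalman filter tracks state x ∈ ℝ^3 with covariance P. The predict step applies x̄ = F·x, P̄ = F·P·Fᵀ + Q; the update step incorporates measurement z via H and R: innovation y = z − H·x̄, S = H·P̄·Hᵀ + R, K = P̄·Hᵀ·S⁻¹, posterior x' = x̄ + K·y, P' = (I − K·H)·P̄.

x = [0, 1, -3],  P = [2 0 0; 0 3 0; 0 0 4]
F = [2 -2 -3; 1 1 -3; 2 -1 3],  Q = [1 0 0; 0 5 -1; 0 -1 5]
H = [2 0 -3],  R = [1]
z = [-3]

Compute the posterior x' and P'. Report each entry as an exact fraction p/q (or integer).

x' = [-1733/961, 1338/961, -210/961]
P' = [22377/961 994/961 14858/961; 994/961 13230/961 604/961; 14858/961 604/961 9972/961]

x̄ = F·x = [7, 10, -10]
P̄ = F·P·Fᵀ + Q = [57 34 -22; 34 46 -36; -22 -36 52]
y = z − H·x̄ = [-47]
S = H·P̄·Hᵀ + R = [961]
K = P̄·Hᵀ·S⁻¹ = [180/961; 176/961; -200/961]
x' = x̄ + K·y = [-1733/961, 1338/961, -210/961]
P' = (I − K·H)·P̄ = [22377/961 994/961 14858/961; 994/961 13230/961 604/961; 14858/961 604/961 9972/961]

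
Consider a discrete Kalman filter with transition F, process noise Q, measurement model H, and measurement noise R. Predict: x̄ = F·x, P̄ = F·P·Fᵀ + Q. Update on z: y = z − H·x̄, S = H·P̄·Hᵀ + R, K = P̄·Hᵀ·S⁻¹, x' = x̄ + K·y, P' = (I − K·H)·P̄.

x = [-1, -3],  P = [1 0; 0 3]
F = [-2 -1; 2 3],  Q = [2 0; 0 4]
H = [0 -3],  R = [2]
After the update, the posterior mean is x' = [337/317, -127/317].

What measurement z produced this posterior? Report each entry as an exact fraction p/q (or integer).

z = [1]

x̄ = F·x = [5, -11]
P̄ = F·P·Fᵀ + Q = [9 -13; -13 35]
S = H·P̄·Hᵀ + R = [317]
K = P̄·Hᵀ·S⁻¹ = [39/317; -105/317]
x' − x̄ = [-1248/317, 3360/317] = K·y
y = (KᵀK)⁻¹·Kᵀ·(x' − x̄) = [-32]
z = y + H·x̄ = [-32] + [33] = [1]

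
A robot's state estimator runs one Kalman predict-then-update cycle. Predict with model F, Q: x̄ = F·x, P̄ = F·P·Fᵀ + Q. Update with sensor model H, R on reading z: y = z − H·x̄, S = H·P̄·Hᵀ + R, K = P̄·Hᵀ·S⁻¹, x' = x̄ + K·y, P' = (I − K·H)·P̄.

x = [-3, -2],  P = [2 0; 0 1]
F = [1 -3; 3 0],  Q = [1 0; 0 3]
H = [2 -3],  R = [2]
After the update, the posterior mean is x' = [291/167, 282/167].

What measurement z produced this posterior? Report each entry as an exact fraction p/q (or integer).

x̄ = F·x = [3, -9]
P̄ = F·P·Fᵀ + Q = [12 6; 6 21]
S = H·P̄·Hᵀ + R = [167]
K = P̄·Hᵀ·S⁻¹ = [6/167; -51/167]
x' − x̄ = [-210/167, 1785/167] = K·y
y = (KᵀK)⁻¹·Kᵀ·(x' − x̄) = [-35]
z = y + H·x̄ = [-35] + [33] = [-2]

z = [-2]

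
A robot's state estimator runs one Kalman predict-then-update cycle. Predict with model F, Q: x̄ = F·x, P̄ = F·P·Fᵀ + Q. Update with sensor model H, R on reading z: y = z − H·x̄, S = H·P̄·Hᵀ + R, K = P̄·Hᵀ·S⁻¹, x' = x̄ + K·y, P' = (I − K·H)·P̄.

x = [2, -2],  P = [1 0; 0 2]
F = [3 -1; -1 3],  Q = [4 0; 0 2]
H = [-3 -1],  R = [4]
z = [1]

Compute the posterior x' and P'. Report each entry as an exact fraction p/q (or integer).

x' = [118/53, -373/53]
P' = [147/53 -369/53; -369/53 1095/53]

x̄ = F·x = [8, -8]
P̄ = F·P·Fᵀ + Q = [15 -9; -9 21]
y = z − H·x̄ = [17]
S = H·P̄·Hᵀ + R = [106]
K = P̄·Hᵀ·S⁻¹ = [-18/53; 3/53]
x' = x̄ + K·y = [118/53, -373/53]
P' = (I − K·H)·P̄ = [147/53 -369/53; -369/53 1095/53]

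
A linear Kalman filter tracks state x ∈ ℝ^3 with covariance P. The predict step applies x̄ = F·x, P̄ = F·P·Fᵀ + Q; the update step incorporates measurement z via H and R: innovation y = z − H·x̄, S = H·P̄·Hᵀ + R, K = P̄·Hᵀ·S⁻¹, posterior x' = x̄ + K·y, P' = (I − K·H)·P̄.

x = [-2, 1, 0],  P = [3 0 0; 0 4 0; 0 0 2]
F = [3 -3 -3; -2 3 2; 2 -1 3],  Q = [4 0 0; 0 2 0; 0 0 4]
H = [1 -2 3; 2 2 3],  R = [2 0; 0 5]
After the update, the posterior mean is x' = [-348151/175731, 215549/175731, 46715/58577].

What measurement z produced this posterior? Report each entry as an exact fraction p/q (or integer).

z = [-2, 1]

x̄ = F·x = [-9, 7, -5]
P̄ = F·P·Fᵀ + Q = [85 -66 12; -66 58 -12; 12 -12 38]
S = H·P̄·Hᵀ + R = [1141 520; 520 391]
K = P̄·Hᵀ·S⁻¹ = [60443/175731 -47126/175731; -58198/175731 54028/175731; -210/58577 17358/58577]
x' − x̄ = [1233428/175731, -1014568/175731, 339600/58577] = K·y
y = (KᵀK)⁻¹·Kᵀ·(x' − x̄) = [36, 20]
z = y + H·x̄ = [36, 20] + [-38, -19] = [-2, 1]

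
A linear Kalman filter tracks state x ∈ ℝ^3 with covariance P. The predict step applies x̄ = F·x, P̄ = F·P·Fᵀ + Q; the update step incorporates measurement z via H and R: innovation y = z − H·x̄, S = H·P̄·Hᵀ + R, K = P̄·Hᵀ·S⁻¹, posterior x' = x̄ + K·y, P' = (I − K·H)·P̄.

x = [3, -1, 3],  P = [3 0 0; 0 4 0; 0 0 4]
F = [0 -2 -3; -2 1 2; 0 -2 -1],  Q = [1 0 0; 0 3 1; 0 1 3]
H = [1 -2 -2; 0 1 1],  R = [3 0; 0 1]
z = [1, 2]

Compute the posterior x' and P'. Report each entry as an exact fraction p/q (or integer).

x' = [1415/434, -981/217, 1293/217]
P' = [10435/1736 -493/217 1717/434; -493/217 1203/217 -1283/217; 1717/434 -1283/217 1557/217]

x̄ = F·x = [-7, -1, -1]
P̄ = F·P·Fᵀ + Q = [53 -32 28; -32 35 -15; 28 -15 23]
y = z − H·x̄ = [4, 4]
S = H·P̄·Hᵀ + R = [184 -60; -60 29]
K = P̄·Hᵀ·S⁻¹ = [1529/1736 731/434; -111/217 -80/217; 207/434 274/217]
x' = x̄ + K·y = [1415/434, -981/217, 1293/217]
P' = (I − K·H)·P̄ = [10435/1736 -493/217 1717/434; -493/217 1203/217 -1283/217; 1717/434 -1283/217 1557/217]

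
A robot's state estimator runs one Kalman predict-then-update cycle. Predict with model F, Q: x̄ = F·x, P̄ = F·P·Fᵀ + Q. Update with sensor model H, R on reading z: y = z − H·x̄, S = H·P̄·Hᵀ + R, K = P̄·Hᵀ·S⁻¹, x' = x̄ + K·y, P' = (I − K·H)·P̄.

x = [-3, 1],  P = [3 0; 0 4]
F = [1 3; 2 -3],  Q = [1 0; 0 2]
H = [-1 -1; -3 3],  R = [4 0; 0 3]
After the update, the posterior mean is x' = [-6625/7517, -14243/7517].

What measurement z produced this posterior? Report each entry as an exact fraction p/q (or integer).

x̄ = F·x = [0, -9]
P̄ = F·P·Fᵀ + Q = [40 -30; -30 50]
S = H·P̄·Hᵀ + R = [34 -30; -30 1353]
K = P̄·Hᵀ·S⁻¹ = [-3305/7517 -1240/7517; -3310/7517 1260/7517]
x' − x̄ = [-6625/7517, 53410/7517] = K·y
y = (KᵀK)⁻¹·Kᵀ·(x' − x̄) = [-7, 24]
z = y + H·x̄ = [-7, 24] + [9, -27] = [2, -3]

z = [2, -3]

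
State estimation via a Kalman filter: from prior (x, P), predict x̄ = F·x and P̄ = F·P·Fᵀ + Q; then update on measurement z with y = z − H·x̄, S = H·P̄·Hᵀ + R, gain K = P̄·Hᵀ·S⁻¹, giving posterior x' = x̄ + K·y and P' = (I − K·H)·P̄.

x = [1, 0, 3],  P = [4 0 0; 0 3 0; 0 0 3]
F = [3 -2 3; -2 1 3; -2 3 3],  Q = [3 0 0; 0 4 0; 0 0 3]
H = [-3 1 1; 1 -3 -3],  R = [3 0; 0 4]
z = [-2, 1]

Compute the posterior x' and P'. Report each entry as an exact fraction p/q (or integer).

x̄ = F·x = [12, 7, 7]
P̄ = F·P·Fᵀ + Q = [78 -3 -15; -3 50 52; -15 52 73]
y = z − H·x̄ = [20, 31]
S = H·P̄·Hᵀ + R = [1040 -1095; -1095 2233]
K = P̄·Hᵀ·S⁻¹ = [-418176/1123295 -27732/224659; -90492/1123295 -39963/224659; -9488/224659 -43890/224659]
x' = x̄ + K·y = [163512/224659, -28208/224659, 22263/224659]
P' = (I − K·H)·P̄ = [539778/1123295 201711/1123295 32619/224659; 201711/1123295 4466527/1123295 -826574/224659; 32619/224659 -826574/224659 895967/224659]

x' = [163512/224659, -28208/224659, 22263/224659]
P' = [539778/1123295 201711/1123295 32619/224659; 201711/1123295 4466527/1123295 -826574/224659; 32619/224659 -826574/224659 895967/224659]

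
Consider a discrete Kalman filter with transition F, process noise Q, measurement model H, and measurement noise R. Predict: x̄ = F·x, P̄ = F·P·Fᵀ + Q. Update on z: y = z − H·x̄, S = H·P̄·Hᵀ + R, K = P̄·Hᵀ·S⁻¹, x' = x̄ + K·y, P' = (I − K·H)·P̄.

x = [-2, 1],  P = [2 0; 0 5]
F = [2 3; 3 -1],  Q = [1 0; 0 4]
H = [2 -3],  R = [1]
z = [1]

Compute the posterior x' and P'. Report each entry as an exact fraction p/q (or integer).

x' = [-1301/248, -953/248]
P' = [13095/496 8691/496; 8691/496 5823/496]

x̄ = F·x = [-1, -7]
P̄ = F·P·Fᵀ + Q = [54 -3; -3 27]
y = z − H·x̄ = [-18]
S = H·P̄·Hᵀ + R = [496]
K = P̄·Hᵀ·S⁻¹ = [117/496; -87/496]
x' = x̄ + K·y = [-1301/248, -953/248]
P' = (I − K·H)·P̄ = [13095/496 8691/496; 8691/496 5823/496]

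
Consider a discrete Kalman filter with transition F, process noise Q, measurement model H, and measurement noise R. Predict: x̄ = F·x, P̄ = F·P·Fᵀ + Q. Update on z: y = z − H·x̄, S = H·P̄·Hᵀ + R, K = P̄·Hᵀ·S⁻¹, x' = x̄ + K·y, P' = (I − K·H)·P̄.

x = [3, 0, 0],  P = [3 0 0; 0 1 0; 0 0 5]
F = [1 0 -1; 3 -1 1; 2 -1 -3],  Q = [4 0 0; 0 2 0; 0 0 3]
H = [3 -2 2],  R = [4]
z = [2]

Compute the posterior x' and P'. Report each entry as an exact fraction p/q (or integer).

x' = [967/334, 3031/334, 3831/668]
P' = [779/167 1543/167 819/334; 1543/167 5220/167 5761/334; 819/334 5761/334 9419/668]

x̄ = F·x = [3, 9, 6]
P̄ = F·P·Fᵀ + Q = [12 4 21; 4 35 4; 21 4 61]
y = z − H·x̄ = [-1]
S = H·P̄·Hᵀ + R = [668]
K = P̄·Hᵀ·S⁻¹ = [35/334; -25/334; 177/668]
x' = x̄ + K·y = [967/334, 3031/334, 3831/668]
P' = (I − K·H)·P̄ = [779/167 1543/167 819/334; 1543/167 5220/167 5761/334; 819/334 5761/334 9419/668]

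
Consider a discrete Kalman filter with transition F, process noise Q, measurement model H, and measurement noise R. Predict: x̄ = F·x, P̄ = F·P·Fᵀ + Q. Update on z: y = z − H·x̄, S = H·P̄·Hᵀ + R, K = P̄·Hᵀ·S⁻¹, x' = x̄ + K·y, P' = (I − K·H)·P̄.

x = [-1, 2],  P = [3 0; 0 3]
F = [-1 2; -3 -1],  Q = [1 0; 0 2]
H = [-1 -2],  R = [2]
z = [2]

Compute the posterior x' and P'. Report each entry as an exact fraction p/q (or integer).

x' = [296/79, -445/158]
P' = [1022/79 -500/79; -500/79 567/158]

x̄ = F·x = [5, 1]
P̄ = F·P·Fᵀ + Q = [16 3; 3 32]
y = z − H·x̄ = [9]
S = H·P̄·Hᵀ + R = [158]
K = P̄·Hᵀ·S⁻¹ = [-11/79; -67/158]
x' = x̄ + K·y = [296/79, -445/158]
P' = (I − K·H)·P̄ = [1022/79 -500/79; -500/79 567/158]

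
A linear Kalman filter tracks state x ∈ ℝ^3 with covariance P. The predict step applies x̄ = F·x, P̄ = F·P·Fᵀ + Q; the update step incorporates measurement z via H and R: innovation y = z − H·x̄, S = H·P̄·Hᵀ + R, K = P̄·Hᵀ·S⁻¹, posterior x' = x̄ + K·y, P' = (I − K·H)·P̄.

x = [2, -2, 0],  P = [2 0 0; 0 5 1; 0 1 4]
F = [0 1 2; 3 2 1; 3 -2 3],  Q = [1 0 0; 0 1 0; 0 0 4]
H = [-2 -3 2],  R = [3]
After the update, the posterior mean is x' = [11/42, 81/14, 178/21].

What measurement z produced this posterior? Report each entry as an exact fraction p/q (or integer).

z = [-1]

x̄ = F·x = [-2, 2, 10]
P̄ = F·P·Fᵀ + Q = [26 23 13; 23 47 14; 13 14 66]
S = H·P̄·Hᵀ + R = [798]
K = P̄·Hᵀ·S⁻¹ = [-5/42; -53/266; 32/399]
x' − x̄ = [95/42, 53/14, -32/21] = K·y
y = (KᵀK)⁻¹·Kᵀ·(x' − x̄) = [-19]
z = y + H·x̄ = [-19] + [18] = [-1]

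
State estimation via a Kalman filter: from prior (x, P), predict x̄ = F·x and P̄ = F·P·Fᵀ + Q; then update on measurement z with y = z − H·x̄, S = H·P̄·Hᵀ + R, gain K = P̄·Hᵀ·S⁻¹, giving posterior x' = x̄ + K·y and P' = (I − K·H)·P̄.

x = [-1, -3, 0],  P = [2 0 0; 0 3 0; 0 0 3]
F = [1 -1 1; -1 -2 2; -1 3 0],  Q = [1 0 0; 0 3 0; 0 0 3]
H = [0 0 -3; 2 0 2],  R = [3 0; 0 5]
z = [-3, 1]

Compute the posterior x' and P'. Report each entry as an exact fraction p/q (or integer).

x̄ = F·x = [2, 7, -8]
P̄ = F·P·Fᵀ + Q = [9 10 -11; 10 29 -16; -11 -16 32]
y = z − H·x̄ = [-27, 13]
S = H·P̄·Hᵀ + R = [291 -126; -126 81]
K = P̄·Hᵀ·S⁻¹ = [241/855 998/2565; 88/285 284/855; -92/285 14/855]
x' = x̄ + K·y = [-1417/2565, 2549/855, 794/855]
P' = (I − K·H)·P̄ = [3218/2565 974/855 -241/855; 974/855 5177/285 -88/285; -241/855 -88/285 92/285]

x' = [-1417/2565, 2549/855, 794/855]
P' = [3218/2565 974/855 -241/855; 974/855 5177/285 -88/285; -241/855 -88/285 92/285]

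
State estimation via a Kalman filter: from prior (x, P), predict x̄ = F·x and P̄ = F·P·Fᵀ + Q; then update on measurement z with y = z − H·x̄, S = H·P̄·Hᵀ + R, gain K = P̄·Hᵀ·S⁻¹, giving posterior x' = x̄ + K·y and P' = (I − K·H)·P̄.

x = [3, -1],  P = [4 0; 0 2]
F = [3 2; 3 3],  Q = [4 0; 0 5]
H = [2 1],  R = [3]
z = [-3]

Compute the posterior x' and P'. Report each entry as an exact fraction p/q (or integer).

x' = [-95/223, -889/446]
P' = [336/223 -456/223; -456/223 2289/446]

x̄ = F·x = [7, 6]
P̄ = F·P·Fᵀ + Q = [48 48; 48 59]
y = z − H·x̄ = [-23]
S = H·P̄·Hᵀ + R = [446]
K = P̄·Hᵀ·S⁻¹ = [72/223; 155/446]
x' = x̄ + K·y = [-95/223, -889/446]
P' = (I − K·H)·P̄ = [336/223 -456/223; -456/223 2289/446]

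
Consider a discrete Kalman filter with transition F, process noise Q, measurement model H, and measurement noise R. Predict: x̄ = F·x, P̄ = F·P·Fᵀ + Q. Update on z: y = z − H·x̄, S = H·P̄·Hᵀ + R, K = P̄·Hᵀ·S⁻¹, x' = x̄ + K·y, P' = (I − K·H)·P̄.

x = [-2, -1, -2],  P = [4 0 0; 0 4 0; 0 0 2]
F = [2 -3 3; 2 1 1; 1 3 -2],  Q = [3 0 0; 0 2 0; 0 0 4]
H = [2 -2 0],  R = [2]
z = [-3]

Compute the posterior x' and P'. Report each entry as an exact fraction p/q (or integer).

x' = [-1274/155, -1043/155, 13/155]
P' = [3377/155 3314/155 856/155; 3314/155 3328/155 912/155; 856/155 912/155 1788/155]

x̄ = F·x = [-7, -7, -1]
P̄ = F·P·Fᵀ + Q = [73 10 -40; 10 24 16; -40 16 52]
y = z − H·x̄ = [-3]
S = H·P̄·Hᵀ + R = [310]
K = P̄·Hᵀ·S⁻¹ = [63/155; -14/155; -56/155]
x' = x̄ + K·y = [-1274/155, -1043/155, 13/155]
P' = (I − K·H)·P̄ = [3377/155 3314/155 856/155; 3314/155 3328/155 912/155; 856/155 912/155 1788/155]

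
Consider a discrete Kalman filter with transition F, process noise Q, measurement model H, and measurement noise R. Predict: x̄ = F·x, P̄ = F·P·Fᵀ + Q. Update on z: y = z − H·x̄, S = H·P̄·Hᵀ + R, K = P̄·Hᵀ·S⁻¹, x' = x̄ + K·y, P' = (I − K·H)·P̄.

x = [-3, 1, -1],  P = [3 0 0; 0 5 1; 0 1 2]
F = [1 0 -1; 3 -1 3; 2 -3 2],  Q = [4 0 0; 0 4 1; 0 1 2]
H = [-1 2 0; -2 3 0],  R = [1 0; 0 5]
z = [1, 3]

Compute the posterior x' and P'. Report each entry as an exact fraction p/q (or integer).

x' = [-4301/1766, -649/883, -4251/1766]
P' = [12109/1766 3338/883 7645/1766; 3338/883 1992/883 2215/883; 7645/1766 2215/883 56155/1766]

x̄ = F·x = [-2, -13, -11]
P̄ = F·P·Fᵀ + Q = [9 4 5; 4 48 35; 5 35 55]
y = z − H·x̄ = [25, 38]
S = H·P̄·Hᵀ + R = [186 278; 278 425]
K = P̄·Hᵀ·S⁻¹ = [1243/1766 -419/883; 646/883 -140/883; 1215/1766 -200/883]
x' = x̄ + K·y = [-4301/1766, -649/883, -4251/1766]
P' = (I − K·H)·P̄ = [12109/1766 3338/883 7645/1766; 3338/883 1992/883 2215/883; 7645/1766 2215/883 56155/1766]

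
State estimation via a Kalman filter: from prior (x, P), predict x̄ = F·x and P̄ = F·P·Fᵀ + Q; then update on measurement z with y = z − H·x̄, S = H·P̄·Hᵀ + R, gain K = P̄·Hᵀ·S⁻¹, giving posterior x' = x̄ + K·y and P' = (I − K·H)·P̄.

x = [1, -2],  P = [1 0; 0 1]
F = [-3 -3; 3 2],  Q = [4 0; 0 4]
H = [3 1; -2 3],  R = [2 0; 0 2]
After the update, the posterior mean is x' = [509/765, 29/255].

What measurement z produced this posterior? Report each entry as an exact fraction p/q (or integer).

z = [2, -1]

x̄ = F·x = [3, -1]
P̄ = F·P·Fᵀ + Q = [22 -15; -15 17]
S = H·P̄·Hᵀ + R = [127 -186; -186 423]
K = P̄·Hᵀ·S⁻¹ = [1673/6375 -1817/19125; 358/2125 1693/6375]
x' − x̄ = [-1786/765, 284/255] = K·y
y = (KᵀK)⁻¹·Kᵀ·(x' − x̄) = [-6, 8]
z = y + H·x̄ = [-6, 8] + [8, -9] = [2, -1]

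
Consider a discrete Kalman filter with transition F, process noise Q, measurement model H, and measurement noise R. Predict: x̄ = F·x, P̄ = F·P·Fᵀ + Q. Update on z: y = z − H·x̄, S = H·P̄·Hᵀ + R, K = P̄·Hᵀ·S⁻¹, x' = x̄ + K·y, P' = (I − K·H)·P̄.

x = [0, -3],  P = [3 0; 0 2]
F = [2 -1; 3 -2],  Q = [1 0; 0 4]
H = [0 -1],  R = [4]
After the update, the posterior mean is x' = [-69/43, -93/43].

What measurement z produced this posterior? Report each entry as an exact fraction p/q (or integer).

x̄ = F·x = [3, 6]
P̄ = F·P·Fᵀ + Q = [15 22; 22 39]
S = H·P̄·Hᵀ + R = [43]
K = P̄·Hᵀ·S⁻¹ = [-22/43; -39/43]
x' − x̄ = [-198/43, -351/43] = K·y
y = (KᵀK)⁻¹·Kᵀ·(x' − x̄) = [9]
z = y + H·x̄ = [9] + [-6] = [3]

z = [3]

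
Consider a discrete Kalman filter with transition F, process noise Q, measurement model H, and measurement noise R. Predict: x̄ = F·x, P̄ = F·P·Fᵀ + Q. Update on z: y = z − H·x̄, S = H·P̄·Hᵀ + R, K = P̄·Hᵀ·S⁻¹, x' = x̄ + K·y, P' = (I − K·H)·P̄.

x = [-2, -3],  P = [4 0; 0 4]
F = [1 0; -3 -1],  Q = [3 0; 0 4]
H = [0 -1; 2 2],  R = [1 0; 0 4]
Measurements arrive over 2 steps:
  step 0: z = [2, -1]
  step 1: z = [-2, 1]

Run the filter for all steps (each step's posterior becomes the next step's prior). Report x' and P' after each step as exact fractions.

step 0: x' = [543/472, -101/59], P' = [335/236 -44/59; -44/59 52/59]
step 1: x' = [-8267/11120, 8543/5560], P' = [22717/16680 -5833/8340; -5833/8340 3487/4170]

step 0: x̄ = F·x = [-2, 9]
step 0: P̄ = F·P·Fᵀ + Q = [7 -12; -12 44]
step 0: y = z − H·x̄ = [11, -15]
step 0: S = H·P̄·Hᵀ + R = [45 -64; -64 112]
step 0: K = P̄·Hᵀ·S⁻¹ = [44/59 159/472; -52/59 4/59]
step 0: x' = x̄ + K·y = [543/472, -101/59]
step 0: P' = (I − K·H)·P̄ = [335/236 -44/59; -44/59 52/59]
step 1: x̄ = F·x = [543/472, -821/472]
step 1: P̄ = F·P·Fᵀ + Q = [1043/236 -829/236; -829/236 3111/236]
step 1: y = z − H·x̄ = [-1765/472, 257/118]
step 1: S = H·P̄·Hᵀ + R = [3347/236 -1141/59; -1141/59 2732/59]
step 1: K = P̄·Hᵀ·S⁻¹ = [5833/8340 11051/33360; -3487/4170 1141/16680]
step 1: x' = x̄ + K·y = [-8267/11120, 8543/5560]
step 1: P' = (I − K·H)·P̄ = [22717/16680 -5833/8340; -5833/8340 3487/4170]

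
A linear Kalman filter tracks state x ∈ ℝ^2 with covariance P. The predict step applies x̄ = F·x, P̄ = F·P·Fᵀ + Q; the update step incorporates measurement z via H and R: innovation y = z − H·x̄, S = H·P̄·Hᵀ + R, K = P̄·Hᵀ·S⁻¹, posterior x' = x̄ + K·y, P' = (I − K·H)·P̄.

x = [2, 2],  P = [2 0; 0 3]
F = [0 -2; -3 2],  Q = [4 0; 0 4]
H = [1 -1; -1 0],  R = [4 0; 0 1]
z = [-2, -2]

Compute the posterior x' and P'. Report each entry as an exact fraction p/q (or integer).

x̄ = F·x = [-4, -2]
P̄ = F·P·Fᵀ + Q = [16 -12; -12 34]
y = z − H·x̄ = [0, -6]
S = H·P̄·Hᵀ + R = [78 -28; -28 17]
K = P̄·Hᵀ·S⁻¹ = [14/271 -232/271; -223/271 -176/271]
x' = x̄ + K·y = [308/271, 514/271]
P' = (I − K·H)·P̄ = [232/271 176/271; 176/271 1068/271]

x' = [308/271, 514/271]
P' = [232/271 176/271; 176/271 1068/271]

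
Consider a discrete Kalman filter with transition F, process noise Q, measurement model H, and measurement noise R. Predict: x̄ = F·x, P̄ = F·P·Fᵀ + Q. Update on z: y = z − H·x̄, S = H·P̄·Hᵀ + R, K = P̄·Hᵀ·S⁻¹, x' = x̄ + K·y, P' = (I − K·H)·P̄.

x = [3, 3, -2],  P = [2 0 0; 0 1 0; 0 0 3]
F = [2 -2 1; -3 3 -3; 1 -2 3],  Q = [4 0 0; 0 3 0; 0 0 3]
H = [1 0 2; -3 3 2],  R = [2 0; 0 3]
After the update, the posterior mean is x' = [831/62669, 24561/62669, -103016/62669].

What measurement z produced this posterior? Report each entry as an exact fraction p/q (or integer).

z = [-3, -2]

x̄ = F·x = [-2, 6, -9]
P̄ = F·P·Fᵀ + Q = [19 -27 17; -27 57 -39; 17 -39 36]
S = H·P̄·Hᵀ + R = [233 -296; -296 645]
K = P̄·Hᵀ·S⁻¹ = [3401/62669 -8544/62669; -16221/62669 9462/62669; 28989/62669 3976/62669]
x' − x̄ = [126169/62669, -351453/62669, 461005/62669] = K·y
y = (KᵀK)⁻¹·Kᵀ·(x' − x̄) = [17, -8]
z = y + H·x̄ = [17, -8] + [-20, 6] = [-3, -2]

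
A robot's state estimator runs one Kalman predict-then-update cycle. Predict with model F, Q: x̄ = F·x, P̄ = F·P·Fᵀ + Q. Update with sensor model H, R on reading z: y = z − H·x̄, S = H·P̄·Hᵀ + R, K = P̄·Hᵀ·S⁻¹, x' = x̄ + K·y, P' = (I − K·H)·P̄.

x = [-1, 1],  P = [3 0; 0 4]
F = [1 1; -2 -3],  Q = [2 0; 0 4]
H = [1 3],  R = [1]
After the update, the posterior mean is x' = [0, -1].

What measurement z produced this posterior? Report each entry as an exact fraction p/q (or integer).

z = [-3]

x̄ = F·x = [0, -1]
P̄ = F·P·Fᵀ + Q = [9 -18; -18 52]
S = H·P̄·Hᵀ + R = [370]
K = P̄·Hᵀ·S⁻¹ = [-9/74; 69/185]
x' − x̄ = [0, 0] = K·y
y = (KᵀK)⁻¹·Kᵀ·(x' − x̄) = [0]
z = y + H·x̄ = [0] + [-3] = [-3]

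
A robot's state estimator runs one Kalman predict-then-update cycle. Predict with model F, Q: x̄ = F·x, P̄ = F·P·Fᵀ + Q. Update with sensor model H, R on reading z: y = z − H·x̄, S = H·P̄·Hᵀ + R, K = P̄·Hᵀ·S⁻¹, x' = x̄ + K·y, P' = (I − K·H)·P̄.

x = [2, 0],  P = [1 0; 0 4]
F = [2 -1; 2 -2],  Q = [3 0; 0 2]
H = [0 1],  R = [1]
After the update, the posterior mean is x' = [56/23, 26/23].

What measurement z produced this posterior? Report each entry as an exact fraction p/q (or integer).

z = [1]

x̄ = F·x = [4, 4]
P̄ = F·P·Fᵀ + Q = [11 12; 12 22]
S = H·P̄·Hᵀ + R = [23]
K = P̄·Hᵀ·S⁻¹ = [12/23; 22/23]
x' − x̄ = [-36/23, -66/23] = K·y
y = (KᵀK)⁻¹·Kᵀ·(x' − x̄) = [-3]
z = y + H·x̄ = [-3] + [4] = [1]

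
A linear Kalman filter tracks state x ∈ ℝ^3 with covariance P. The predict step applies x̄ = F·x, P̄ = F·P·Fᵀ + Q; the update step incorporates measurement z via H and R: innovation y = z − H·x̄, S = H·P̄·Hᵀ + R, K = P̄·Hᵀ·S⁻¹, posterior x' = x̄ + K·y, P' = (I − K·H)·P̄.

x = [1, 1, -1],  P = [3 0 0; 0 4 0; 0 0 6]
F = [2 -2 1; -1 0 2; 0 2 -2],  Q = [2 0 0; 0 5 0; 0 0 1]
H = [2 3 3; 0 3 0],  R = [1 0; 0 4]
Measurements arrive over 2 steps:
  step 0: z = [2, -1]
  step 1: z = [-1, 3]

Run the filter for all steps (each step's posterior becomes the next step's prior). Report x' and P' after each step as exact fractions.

step 0: x' = [-1175/2411, -927/2411, 6683/4822], P' = [84105/2411 210/2411 -56288/2411; 210/2411 1048/2411 -1182/2411; -56288/2411 -1182/2411 77941/4822]
step 1: x' = [123990608/62579869, 62687967/62579869, -165480178/62579869], P' = [571363127/62579869 -15944378/62579869 -360867645/62579869; -15944378/62579869 27741140/62579869 -17077290/62579869; -360867645/62579869 -17077290/62579869 523448111/125159738]

step 0: x̄ = F·x = [-1, -3, 4]
step 0: P̄ = F·P·Fᵀ + Q = [36 6 -28; 6 32 -24; -28 -24 41]
step 0: y = z − H·x̄ = [1, 8]
step 0: S = H·P̄·Hᵀ + R = [106 108; 108 292]
step 0: K = P̄·Hᵀ·S⁻¹ = [-24/2411 315/4822; 18/2411 786/2411; 1579/4822 -1773/4822]
step 0: x' = x̄ + K·y = [-1175/2411, -927/2411, 6683/4822]
step 0: P' = (I − K·H)·P̄ = [84105/2411 210/2411 -56288/2411; 210/2411 1048/2411 -1182/2411; -56288/2411 -1182/2411 77941/4822]
step 1: x̄ = F·x = [5691/4822, 7858/2411, -8537/2411]
step 1: P̄ = F·P·Fᵀ + Q = [324601/4822 -253985/2411 136767/2411; -253985/2411 477194/2411 -273606/2411; 136767/2411 -273606/2411 171941/2411]
step 1: y = z − H·x̄ = [-6065/2411, -16341/2411]
step 1: S = H·P̄·Hᵀ + R = [162304/2411 308382/2411; 308382/2411 4304390/2411]
step 1: K = P̄·Hᵀ·S⁻¹ = [12290185/62579869 -23916567/125159738; 102794/62579869 20805855/62579869; 24410013/125159738 -25615935/125159738]
step 1: x' = x̄ + K·y = [123990608/62579869, 62687967/62579869, -165480178/62579869]
step 1: P' = (I − K·H)·P̄ = [571363127/62579869 -15944378/62579869 -360867645/62579869; -15944378/62579869 27741140/62579869 -17077290/62579869; -360867645/62579869 -17077290/62579869 523448111/125159738]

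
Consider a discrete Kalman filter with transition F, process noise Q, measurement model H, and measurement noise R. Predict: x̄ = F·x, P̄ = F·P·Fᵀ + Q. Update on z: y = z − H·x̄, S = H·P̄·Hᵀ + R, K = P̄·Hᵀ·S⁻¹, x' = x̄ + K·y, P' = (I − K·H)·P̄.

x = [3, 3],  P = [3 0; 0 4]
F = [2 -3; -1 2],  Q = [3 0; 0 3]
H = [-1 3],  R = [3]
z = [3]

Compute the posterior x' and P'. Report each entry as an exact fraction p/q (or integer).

x̄ = F·x = [-3, 3]
P̄ = F·P·Fᵀ + Q = [51 -30; -30 22]
y = z − H·x̄ = [-9]
S = H·P̄·Hᵀ + R = [432]
K = P̄·Hᵀ·S⁻¹ = [-47/144; 2/9]
x' = x̄ + K·y = [-1/16, 1]
P' = (I − K·H)·P̄ = [239/48 4/3; 4/3 2/3]

x' = [-1/16, 1]
P' = [239/48 4/3; 4/3 2/3]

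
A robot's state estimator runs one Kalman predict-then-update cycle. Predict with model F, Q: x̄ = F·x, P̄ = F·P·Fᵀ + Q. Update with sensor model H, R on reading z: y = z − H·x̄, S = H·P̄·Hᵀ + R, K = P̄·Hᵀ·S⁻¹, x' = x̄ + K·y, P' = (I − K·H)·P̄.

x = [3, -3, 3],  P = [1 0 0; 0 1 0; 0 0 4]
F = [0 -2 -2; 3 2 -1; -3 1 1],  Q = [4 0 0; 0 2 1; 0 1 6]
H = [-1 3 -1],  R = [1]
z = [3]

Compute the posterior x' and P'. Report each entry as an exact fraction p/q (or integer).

x̄ = F·x = [0, 0, -9]
P̄ = F·P·Fᵀ + Q = [24 4 -10; 4 19 -10; -10 -10 20]
y = z − H·x̄ = [-6]
S = H·P̄·Hᵀ + R = [232]
K = P̄·Hᵀ·S⁻¹ = [-1/116; 63/232; -5/29]
x' = x̄ + K·y = [3/58, -189/116, -231/29]
P' = (I − K·H)·P̄ = [1391/58 527/116 -300/29; 527/116 439/232 25/29; -300/29 25/29 380/29]

x' = [3/58, -189/116, -231/29]
P' = [1391/58 527/116 -300/29; 527/116 439/232 25/29; -300/29 25/29 380/29]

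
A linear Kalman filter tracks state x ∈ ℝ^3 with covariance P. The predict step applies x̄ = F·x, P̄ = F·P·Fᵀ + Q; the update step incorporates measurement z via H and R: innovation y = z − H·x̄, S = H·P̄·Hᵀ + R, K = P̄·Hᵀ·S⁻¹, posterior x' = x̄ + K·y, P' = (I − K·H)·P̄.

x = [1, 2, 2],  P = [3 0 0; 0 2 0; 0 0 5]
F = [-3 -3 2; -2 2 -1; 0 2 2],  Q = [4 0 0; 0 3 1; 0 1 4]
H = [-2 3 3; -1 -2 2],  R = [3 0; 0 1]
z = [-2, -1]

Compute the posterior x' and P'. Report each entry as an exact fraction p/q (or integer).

x' = [4426/1531, 736/4593, 1744/1531]
P' = [961761/21434 39548/10717 279404/10717; 39548/10717 4807/10717 69598/32151; 279404/10717 69598/32151 491689/32151]

x̄ = F·x = [-5, 0, 8]
P̄ = F·P·Fᵀ + Q = [69 -4 8; -4 28 -1; 8 -1 32]
y = z − H·x̄ = [-36, -22]
S = H·P̄·Hᵀ + R = [753 102; 102 270]
K = P̄·Hᵀ·S⁻¹ = [-1635/10717 -2337/21434; 1641/10717 -8290/32151; 2479/32151 1990/10717]
x' = x̄ + K·y = [4426/1531, 736/4593, 1744/1531]
P' = (I − K·H)·P̄ = [961761/21434 39548/10717 279404/10717; 39548/10717 4807/10717 69598/32151; 279404/10717 69598/32151 491689/32151]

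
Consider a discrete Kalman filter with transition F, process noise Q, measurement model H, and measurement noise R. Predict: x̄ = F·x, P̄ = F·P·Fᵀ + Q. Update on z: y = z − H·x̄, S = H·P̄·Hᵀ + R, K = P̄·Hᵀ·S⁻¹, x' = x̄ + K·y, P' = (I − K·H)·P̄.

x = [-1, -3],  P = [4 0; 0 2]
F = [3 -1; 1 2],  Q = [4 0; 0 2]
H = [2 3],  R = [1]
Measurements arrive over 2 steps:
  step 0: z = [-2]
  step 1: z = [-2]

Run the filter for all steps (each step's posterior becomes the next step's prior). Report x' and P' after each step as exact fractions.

step 0: x' = [2052/391, -1635/391], P' = [4758/391 -3136/391; -3136/391 2110/391]
step 1: x' = [428191/207051, -419258/207051], P' = [1495556/207051 -959122/207051; -959122/207051 637100/207051]

step 0: x̄ = F·x = [0, -7]
step 0: P̄ = F·P·Fᵀ + Q = [42 8; 8 14]
step 0: y = z − H·x̄ = [19]
step 0: S = H·P̄·Hᵀ + R = [391]
step 0: K = P̄·Hᵀ·S⁻¹ = [108/391; 58/391]
step 0: x' = x̄ + K·y = [2052/391, -1635/391]
step 0: P' = (I − K·H)·P̄ = [4758/391 -3136/391; -3136/391 2110/391]
step 1: x̄ = F·x = [7791/391, -1218/391]
step 1: P̄ = F·P·Fᵀ + Q = [65312/391 -5626/391; -5626/391 1436/391]
step 1: y = z − H·x̄ = [-12710/391]
step 1: S = H·P̄·Hᵀ + R = [207051/391]
step 1: K = P̄·Hᵀ·S⁻¹ = [113746/207051; -6944/207051]
step 1: x' = x̄ + K·y = [428191/207051, -419258/207051]
step 1: P' = (I − K·H)·P̄ = [1495556/207051 -959122/207051; -959122/207051 637100/207051]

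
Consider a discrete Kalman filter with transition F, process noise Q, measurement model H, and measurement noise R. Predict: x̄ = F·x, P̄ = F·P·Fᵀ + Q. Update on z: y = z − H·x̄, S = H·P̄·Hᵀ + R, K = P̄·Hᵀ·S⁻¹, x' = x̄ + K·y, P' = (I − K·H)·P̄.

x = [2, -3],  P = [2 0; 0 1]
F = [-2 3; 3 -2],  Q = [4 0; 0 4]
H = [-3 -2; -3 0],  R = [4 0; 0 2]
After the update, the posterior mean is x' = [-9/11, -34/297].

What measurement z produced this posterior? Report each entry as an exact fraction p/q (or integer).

z = [3, 2]

x̄ = F·x = [-13, 12]
P̄ = F·P·Fᵀ + Q = [21 -18; -18 26]
S = H·P̄·Hᵀ + R = [81 81; 81 191]
K = P̄·Hᵀ·S⁻¹ = [-1/165 -18/55; -1996/4455 26/55]
x' − x̄ = [134/11, -3598/297] = K·y
y = (KᵀK)⁻¹·Kᵀ·(x' − x̄) = [-12, -37]
z = y + H·x̄ = [-12, -37] + [15, 39] = [3, 2]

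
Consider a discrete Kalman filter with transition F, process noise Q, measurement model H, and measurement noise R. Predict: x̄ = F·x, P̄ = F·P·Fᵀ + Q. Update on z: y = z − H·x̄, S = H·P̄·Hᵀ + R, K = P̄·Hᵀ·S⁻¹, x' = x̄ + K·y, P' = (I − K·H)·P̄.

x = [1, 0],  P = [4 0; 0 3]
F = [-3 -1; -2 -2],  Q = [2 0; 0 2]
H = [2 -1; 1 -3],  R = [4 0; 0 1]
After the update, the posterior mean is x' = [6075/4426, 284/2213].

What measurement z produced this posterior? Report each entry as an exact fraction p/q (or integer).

z = [3, 1]

x̄ = F·x = [-3, -2]
P̄ = F·P·Fᵀ + Q = [41 30; 30 30]
S = H·P̄·Hᵀ + R = [78 -38; -38 132]
K = P̄·Hᵀ·S⁻¹ = [2501/4426 -923/4426; 420/2213 -885/2213]
x' − x̄ = [19353/4426, 4710/2213] = K·y
y = (KᵀK)⁻¹·Kᵀ·(x' − x̄) = [7, -2]
z = y + H·x̄ = [7, -2] + [-4, 3] = [3, 1]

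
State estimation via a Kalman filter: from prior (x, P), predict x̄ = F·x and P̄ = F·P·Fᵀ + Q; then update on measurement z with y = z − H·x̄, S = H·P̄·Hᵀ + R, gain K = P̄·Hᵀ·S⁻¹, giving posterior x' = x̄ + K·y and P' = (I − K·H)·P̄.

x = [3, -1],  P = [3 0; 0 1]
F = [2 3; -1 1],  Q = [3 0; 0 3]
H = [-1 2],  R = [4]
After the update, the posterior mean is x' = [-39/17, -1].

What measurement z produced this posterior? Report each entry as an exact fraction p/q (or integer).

x̄ = F·x = [3, -4]
P̄ = F·P·Fᵀ + Q = [24 -3; -3 7]
S = H·P̄·Hᵀ + R = [68]
K = P̄·Hᵀ·S⁻¹ = [-15/34; 1/4]
x' − x̄ = [-90/17, 3] = K·y
y = (KᵀK)⁻¹·Kᵀ·(x' − x̄) = [12]
z = y + H·x̄ = [12] + [-11] = [1]

z = [1]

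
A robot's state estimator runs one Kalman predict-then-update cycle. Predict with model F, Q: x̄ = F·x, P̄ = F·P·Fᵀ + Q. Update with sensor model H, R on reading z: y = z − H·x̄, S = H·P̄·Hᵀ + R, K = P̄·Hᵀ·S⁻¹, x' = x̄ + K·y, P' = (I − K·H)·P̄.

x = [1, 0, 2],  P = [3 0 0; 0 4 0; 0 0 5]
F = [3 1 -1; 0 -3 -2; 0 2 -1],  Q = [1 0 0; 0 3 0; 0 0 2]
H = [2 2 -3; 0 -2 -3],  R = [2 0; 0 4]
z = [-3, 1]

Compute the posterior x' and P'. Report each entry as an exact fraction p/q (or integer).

x̄ = F·x = [1, -4, -2]
P̄ = F·P·Fᵀ + Q = [37 -2 13; -2 59 -14; 13 -14 23]
y = z − H·x̄ = [-3, -13]
S = H·P̄·Hᵀ + R = [589 -99; -99 279]
K = P̄·Hᵀ·S⁻¹ = [288/8585 -8773/77265; 400/1717 -2932/15453; -78/505 -917/4545]
x' = x̄ + K·y = [183538/77265, -34496/15453, 4937/4545]
P' = (I − K·H)·P̄ = [2471398/77265 -245126/15453 48752/4545; -245126/15453 127295/15453 -4762/909; 48752/4545 -4762/909 17096/4545]

x' = [183538/77265, -34496/15453, 4937/4545]
P' = [2471398/77265 -245126/15453 48752/4545; -245126/15453 127295/15453 -4762/909; 48752/4545 -4762/909 17096/4545]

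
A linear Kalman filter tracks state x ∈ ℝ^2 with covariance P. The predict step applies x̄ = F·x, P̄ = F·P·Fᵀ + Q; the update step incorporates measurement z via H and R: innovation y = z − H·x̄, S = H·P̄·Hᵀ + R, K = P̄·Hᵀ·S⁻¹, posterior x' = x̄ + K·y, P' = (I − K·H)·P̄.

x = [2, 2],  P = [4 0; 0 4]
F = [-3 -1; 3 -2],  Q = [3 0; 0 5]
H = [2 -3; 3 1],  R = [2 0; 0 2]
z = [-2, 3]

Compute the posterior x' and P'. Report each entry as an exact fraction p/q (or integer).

x' = [23885/40861, 42962/40861]
P' = [33512/204305 1978/40861; 1978/40861 8714/40861]

x̄ = F·x = [-8, 2]
P̄ = F·P·Fᵀ + Q = [43 -28; -28 57]
y = z − H·x̄ = [20, 25]
S = H·P̄·Hᵀ + R = [1023 283; 283 278]
K = P̄·Hᵀ·S⁻¹ = [18677/204305 55213/204305; -11093/40861 7324/40861]
x' = x̄ + K·y = [23885/40861, 42962/40861]
P' = (I − K·H)·P̄ = [33512/204305 1978/40861; 1978/40861 8714/40861]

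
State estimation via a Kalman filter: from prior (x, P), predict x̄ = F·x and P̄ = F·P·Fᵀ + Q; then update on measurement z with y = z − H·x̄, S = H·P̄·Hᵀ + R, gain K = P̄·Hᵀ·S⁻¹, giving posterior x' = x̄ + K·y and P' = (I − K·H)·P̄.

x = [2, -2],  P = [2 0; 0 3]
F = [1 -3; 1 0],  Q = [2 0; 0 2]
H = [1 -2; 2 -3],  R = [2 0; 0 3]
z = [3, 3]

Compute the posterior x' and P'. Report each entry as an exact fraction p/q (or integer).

x̄ = F·x = [8, 2]
P̄ = F·P·Fᵀ + Q = [31 2; 2 4]
y = z − H·x̄ = [-1, -7]
S = H·P̄·Hᵀ + R = [41 72; 72 139]
K = P̄·Hᵀ·S⁻¹ = [-279/515 352/515; -258/515 104/515]
x' = x̄ + K·y = [387/103, 112/103]
P' = (I − K·H)·P̄ = [3786/515 2172/515; 2172/515 1344/515]

x' = [387/103, 112/103]
P' = [3786/515 2172/515; 2172/515 1344/515]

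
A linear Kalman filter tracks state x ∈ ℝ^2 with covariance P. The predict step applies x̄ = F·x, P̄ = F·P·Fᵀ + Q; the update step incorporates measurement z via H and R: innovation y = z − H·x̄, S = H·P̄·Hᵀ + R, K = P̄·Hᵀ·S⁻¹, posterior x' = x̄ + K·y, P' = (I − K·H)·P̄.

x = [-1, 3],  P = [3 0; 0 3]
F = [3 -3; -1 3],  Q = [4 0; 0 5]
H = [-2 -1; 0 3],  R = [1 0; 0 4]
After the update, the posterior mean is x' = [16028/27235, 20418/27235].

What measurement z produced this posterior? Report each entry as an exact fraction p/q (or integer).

z = [-2, 2]

x̄ = F·x = [-12, 10]
P̄ = F·P·Fᵀ + Q = [58 -36; -36 35]
S = H·P̄·Hᵀ + R = [124 111; 111 319]
K = P̄·Hᵀ·S⁻¹ = [-13532/27235 -4512/27235; 148/27235 8913/27235]
x' − x̄ = [342848/27235, -251932/27235] = K·y
y = (KᵀK)⁻¹·Kᵀ·(x' − x̄) = [-16, -28]
z = y + H·x̄ = [-16, -28] + [14, 30] = [-2, 2]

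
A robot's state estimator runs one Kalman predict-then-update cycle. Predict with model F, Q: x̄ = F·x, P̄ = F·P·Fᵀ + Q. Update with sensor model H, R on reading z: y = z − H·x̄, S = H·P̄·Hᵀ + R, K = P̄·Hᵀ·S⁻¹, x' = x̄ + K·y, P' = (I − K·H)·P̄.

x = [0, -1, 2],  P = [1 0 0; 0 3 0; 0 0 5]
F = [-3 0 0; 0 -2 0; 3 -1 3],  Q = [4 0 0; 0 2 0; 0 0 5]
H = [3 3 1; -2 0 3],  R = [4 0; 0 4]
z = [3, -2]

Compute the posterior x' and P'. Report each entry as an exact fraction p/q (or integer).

x̄ = F·x = [0, 2, 7]
P̄ = F·P·Fᵀ + Q = [13 0 -9; 0 14 6; -9 6 62]
y = z − H·x̄ = [-10, -23]
S = H·P̄·Hᵀ + R = [291 99; 99 722]
K = P̄·Hᵀ·S⁻¹ = [8969/66767 -6131/66767; 10958/66767 162/66767; 18070/200301 18039/66767]
x' = x̄ + K·y = [51323/66767, 20228/66767, -23284/200301]
P' = (I − K·H)·P̄ = [273958/66767 -320154/66767 174464/66767; -320154/66767 405838/66767 -213220/66767; 174464/66767 -213220/66767 421084/200301]

x' = [51323/66767, 20228/66767, -23284/200301]
P' = [273958/66767 -320154/66767 174464/66767; -320154/66767 405838/66767 -213220/66767; 174464/66767 -213220/66767 421084/200301]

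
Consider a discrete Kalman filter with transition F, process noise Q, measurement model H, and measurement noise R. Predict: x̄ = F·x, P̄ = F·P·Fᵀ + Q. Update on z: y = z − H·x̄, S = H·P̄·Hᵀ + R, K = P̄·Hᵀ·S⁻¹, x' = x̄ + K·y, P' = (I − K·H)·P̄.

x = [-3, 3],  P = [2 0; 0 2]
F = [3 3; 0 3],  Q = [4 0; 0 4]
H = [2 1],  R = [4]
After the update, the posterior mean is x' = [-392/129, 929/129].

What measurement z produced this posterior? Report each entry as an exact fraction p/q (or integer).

x̄ = F·x = [0, 9]
P̄ = F·P·Fᵀ + Q = [40 18; 18 22]
S = H·P̄·Hᵀ + R = [258]
K = P̄·Hᵀ·S⁻¹ = [49/129; 29/129]
x' − x̄ = [-392/129, -232/129] = K·y
y = (KᵀK)⁻¹·Kᵀ·(x' − x̄) = [-8]
z = y + H·x̄ = [-8] + [9] = [1]

z = [1]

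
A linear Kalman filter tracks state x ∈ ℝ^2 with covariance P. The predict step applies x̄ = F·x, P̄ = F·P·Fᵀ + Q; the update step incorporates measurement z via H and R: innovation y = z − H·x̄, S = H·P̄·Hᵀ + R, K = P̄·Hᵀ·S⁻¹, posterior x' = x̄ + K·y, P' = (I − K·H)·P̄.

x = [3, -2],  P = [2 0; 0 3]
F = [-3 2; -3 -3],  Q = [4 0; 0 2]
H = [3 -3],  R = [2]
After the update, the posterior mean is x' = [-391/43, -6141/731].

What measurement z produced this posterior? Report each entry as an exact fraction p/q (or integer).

x̄ = F·x = [-13, -3]
P̄ = F·P·Fᵀ + Q = [34 0; 0 47]
S = H·P̄·Hᵀ + R = [731]
K = P̄·Hᵀ·S⁻¹ = [6/43; -141/731]
x' − x̄ = [168/43, -3948/731] = K·y
y = (KᵀK)⁻¹·Kᵀ·(x' − x̄) = [28]
z = y + H·x̄ = [28] + [-30] = [-2]

z = [-2]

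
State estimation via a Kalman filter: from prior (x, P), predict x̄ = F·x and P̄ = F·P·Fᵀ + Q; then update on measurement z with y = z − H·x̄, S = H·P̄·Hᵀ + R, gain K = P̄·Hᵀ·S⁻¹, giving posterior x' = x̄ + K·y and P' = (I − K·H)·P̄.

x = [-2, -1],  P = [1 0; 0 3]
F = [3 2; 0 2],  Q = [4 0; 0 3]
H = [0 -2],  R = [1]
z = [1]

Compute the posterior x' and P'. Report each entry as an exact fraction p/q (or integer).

x̄ = F·x = [-8, -2]
P̄ = F·P·Fᵀ + Q = [25 12; 12 15]
y = z − H·x̄ = [-3]
S = H·P̄·Hᵀ + R = [61]
K = P̄·Hᵀ·S⁻¹ = [-24/61; -30/61]
x' = x̄ + K·y = [-416/61, -32/61]
P' = (I − K·H)·P̄ = [949/61 12/61; 12/61 15/61]

x' = [-416/61, -32/61]
P' = [949/61 12/61; 12/61 15/61]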